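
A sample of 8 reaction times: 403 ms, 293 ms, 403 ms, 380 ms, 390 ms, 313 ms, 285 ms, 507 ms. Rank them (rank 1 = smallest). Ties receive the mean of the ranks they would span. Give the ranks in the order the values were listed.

Sorted (ascending): 285, 293, 313, 380, 390, 403, 403, 507
The 2 values of 403 occupy positions 6–7 → average rank (6+7)/2 = 6.5.

6.5, 2, 6.5, 4, 5, 3, 1, 8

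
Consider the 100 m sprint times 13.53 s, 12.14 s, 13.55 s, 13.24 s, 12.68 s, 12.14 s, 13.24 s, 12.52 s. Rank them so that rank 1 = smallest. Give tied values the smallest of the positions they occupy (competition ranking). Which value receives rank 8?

Sorted (ascending): 12.14, 12.14, 12.52, 12.68, 13.24, 13.24, 13.53, 13.55
The 2 values of 12.14 occupy positions 1–2 → each gets rank 1.
The 2 values of 13.24 occupy positions 5–6 → each gets rank 5.
Rank 8 → value 13.55.

13.55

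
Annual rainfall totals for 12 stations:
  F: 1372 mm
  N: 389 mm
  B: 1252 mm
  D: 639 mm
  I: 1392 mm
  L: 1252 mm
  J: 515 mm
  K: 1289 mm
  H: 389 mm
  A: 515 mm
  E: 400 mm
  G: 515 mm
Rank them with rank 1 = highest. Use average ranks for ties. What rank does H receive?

11.5

Sorted (descending): 1392, 1372, 1289, 1252, 1252, 639, 515, 515, 515, 400, 389, 389
The 2 values of 1252 occupy positions 4–5 → average rank (4+5)/2 = 4.5.
The 3 values of 515 occupy positions 7–9 → average rank 8.
The 2 values of 389 occupy positions 11–12 → average rank (11+12)/2 = 11.5.
H has value 389 mm → rank 11.5.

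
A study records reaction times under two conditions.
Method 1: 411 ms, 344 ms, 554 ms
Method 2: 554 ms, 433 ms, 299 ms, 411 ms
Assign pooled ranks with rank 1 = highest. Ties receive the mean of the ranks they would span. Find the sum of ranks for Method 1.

12

Sorted (descending): 554, 554, 433, 411, 411, 344, 299
The 2 values of 554 occupy positions 1–2 → average rank (1+2)/2 = 1.5.
The 2 values of 411 occupy positions 4–5 → average rank (4+5)/2 = 4.5.
Method 1 values → pooled ranks: 411→4.5, 344→6, 554→1.5
Rank sum = 4.5 + 6 + 1.5 = 12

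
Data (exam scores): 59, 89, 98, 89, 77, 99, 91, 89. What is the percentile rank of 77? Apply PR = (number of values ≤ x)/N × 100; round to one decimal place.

N = 8.
Strictly below 77: 1. Equal to 77: 1.
PR = 2/8 × 100 = 25.0

25.0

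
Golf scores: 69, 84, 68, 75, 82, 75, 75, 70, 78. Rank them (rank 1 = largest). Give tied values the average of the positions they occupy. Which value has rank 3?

78

Sorted (descending): 84, 82, 78, 75, 75, 75, 70, 69, 68
The 3 values of 75 occupy positions 4–6 → average rank 5.
Rank 3 → value 78.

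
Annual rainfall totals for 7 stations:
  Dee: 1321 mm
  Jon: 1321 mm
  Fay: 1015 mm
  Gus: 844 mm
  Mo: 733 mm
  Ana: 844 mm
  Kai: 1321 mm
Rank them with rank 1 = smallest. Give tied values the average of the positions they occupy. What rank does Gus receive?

2.5

Sorted (ascending): 733, 844, 844, 1015, 1321, 1321, 1321
The 2 values of 844 occupy positions 2–3 → average rank (2+3)/2 = 2.5.
The 3 values of 1321 occupy positions 5–7 → average rank 6.
Gus has value 844 mm → rank 2.5.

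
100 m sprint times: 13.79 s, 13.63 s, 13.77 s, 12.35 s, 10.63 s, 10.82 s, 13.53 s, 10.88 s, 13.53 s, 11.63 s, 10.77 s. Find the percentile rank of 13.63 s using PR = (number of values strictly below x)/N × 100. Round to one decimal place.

72.7

N = 11.
Strictly below 13.63: 8. Equal to 13.63: 1.
PR = 8/11 × 100 = 72.7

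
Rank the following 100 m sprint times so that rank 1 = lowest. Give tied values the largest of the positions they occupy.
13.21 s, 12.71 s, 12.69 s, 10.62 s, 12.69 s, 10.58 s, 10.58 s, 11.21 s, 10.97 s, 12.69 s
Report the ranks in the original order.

10, 9, 8, 3, 8, 2, 2, 5, 4, 8

Sorted (ascending): 10.58, 10.58, 10.62, 10.97, 11.21, 12.69, 12.69, 12.69, 12.71, 13.21
The 2 values of 10.58 occupy positions 1–2 → each gets rank 2.
The 3 values of 12.69 occupy positions 6–8 → each gets rank 8.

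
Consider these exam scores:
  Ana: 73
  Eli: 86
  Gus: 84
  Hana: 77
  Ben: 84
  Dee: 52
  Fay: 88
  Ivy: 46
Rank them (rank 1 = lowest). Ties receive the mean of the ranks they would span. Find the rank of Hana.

Sorted (ascending): 46, 52, 73, 77, 84, 84, 86, 88
The 2 values of 84 occupy positions 5–6 → average rank (5+6)/2 = 5.5.
Hana has value 77 → rank 4.

4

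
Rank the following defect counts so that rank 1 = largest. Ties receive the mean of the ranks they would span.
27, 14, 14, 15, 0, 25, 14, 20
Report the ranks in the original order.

Sorted (descending): 27, 25, 20, 15, 14, 14, 14, 0
The 3 values of 14 occupy positions 5–7 → average rank 6.

1, 6, 6, 4, 8, 2, 6, 3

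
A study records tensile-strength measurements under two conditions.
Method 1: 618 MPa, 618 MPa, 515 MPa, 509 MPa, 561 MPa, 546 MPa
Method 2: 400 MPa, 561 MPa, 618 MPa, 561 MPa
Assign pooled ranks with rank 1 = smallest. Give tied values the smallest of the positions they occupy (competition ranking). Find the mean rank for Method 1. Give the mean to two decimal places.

Sorted (ascending): 400, 509, 515, 546, 561, 561, 561, 618, 618, 618
The 3 values of 561 occupy positions 5–7 → each gets rank 5.
The 3 values of 618 occupy positions 8–10 → each gets rank 8.
Method 1 values → pooled ranks: 618→8, 618→8, 515→3, 509→2, 561→5, 546→4
Mean rank = (8 + 8 + 3 + 2 + 5 + 4) / 6 = 5.00

5.00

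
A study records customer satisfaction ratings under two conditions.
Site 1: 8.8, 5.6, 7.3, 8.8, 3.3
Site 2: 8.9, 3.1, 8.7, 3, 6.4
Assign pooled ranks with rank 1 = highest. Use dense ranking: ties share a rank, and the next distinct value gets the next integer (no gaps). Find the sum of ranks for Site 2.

Sorted (descending): 8.9, 8.8, 8.8, 8.7, 7.3, 6.4, 5.6, 3.3, 3.1, 3
The 2 values of 8.8 share dense rank 2.
Remaining distinct values take the next consecutive integers.
Site 2 values → pooled ranks: 8.9→1, 3.1→8, 8.7→3, 3→9, 6.4→5
Rank sum = 1 + 8 + 3 + 9 + 5 = 26

26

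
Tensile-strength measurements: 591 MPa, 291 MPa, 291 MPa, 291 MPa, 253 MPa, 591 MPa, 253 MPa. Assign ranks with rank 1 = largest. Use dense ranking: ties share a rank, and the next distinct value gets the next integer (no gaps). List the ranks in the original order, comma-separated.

1, 2, 2, 2, 3, 1, 3

Sorted (descending): 591, 591, 291, 291, 291, 253, 253
The 2 values of 591 share dense rank 1.
The 3 values of 291 share dense rank 2.
The 2 values of 253 share dense rank 3.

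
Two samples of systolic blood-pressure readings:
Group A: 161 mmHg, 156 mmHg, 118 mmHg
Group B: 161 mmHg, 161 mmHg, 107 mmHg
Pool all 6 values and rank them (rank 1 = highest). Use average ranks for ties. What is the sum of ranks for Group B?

Sorted (descending): 161, 161, 161, 156, 118, 107
The 3 values of 161 occupy positions 1–3 → average rank 2.
Group B values → pooled ranks: 161→2, 161→2, 107→6
Rank sum = 2 + 2 + 6 = 10

10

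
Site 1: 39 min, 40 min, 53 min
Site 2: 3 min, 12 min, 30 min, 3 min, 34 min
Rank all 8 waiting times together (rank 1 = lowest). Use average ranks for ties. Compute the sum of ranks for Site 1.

Sorted (ascending): 3, 3, 12, 30, 34, 39, 40, 53
The 2 values of 3 occupy positions 1–2 → average rank (1+2)/2 = 1.5.
Site 1 values → pooled ranks: 39→6, 40→7, 53→8
Rank sum = 6 + 7 + 8 = 21

21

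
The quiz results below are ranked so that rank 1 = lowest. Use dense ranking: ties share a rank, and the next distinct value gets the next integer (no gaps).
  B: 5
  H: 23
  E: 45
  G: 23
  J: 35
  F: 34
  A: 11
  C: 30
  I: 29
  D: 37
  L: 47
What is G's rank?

3

Sorted (ascending): 5, 11, 23, 23, 29, 30, 34, 35, 37, 45, 47
The 2 values of 23 share dense rank 3.
Remaining distinct values take the next consecutive integers.
G has value 23 → rank 3.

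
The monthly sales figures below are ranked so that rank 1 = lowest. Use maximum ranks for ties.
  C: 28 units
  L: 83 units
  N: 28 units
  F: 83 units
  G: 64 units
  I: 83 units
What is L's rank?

Sorted (ascending): 28, 28, 64, 83, 83, 83
The 2 values of 28 occupy positions 1–2 → each gets rank 2.
The 3 values of 83 occupy positions 4–6 → each gets rank 6.
L has value 83 units → rank 6.

6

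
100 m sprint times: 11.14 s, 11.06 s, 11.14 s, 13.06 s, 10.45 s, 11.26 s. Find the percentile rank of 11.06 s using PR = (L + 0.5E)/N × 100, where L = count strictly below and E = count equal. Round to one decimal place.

N = 6.
Strictly below 11.06: 1. Equal to 11.06: 1.
PR = (1 + 0.5·1)/6 × 100 = 25.0

25.0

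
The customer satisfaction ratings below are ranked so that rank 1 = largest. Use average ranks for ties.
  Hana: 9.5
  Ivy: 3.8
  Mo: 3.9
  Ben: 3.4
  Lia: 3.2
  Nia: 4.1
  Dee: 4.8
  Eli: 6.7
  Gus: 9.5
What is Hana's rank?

1.5

Sorted (descending): 9.5, 9.5, 6.7, 4.8, 4.1, 3.9, 3.8, 3.4, 3.2
The 2 values of 9.5 occupy positions 1–2 → average rank (1+2)/2 = 1.5.
Hana has value 9.5 → rank 1.5.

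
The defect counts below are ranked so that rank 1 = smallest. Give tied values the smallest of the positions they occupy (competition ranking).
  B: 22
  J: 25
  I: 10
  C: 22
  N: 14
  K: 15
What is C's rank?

Sorted (ascending): 10, 14, 15, 22, 22, 25
The 2 values of 22 occupy positions 4–5 → each gets rank 4.
C has value 22 → rank 4.

4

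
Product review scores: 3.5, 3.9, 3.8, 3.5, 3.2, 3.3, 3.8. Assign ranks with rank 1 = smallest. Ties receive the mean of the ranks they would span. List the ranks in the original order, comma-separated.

3.5, 7, 5.5, 3.5, 1, 2, 5.5

Sorted (ascending): 3.2, 3.3, 3.5, 3.5, 3.8, 3.8, 3.9
The 2 values of 3.5 occupy positions 3–4 → average rank (3+4)/2 = 3.5.
The 2 values of 3.8 occupy positions 5–6 → average rank (5+6)/2 = 5.5.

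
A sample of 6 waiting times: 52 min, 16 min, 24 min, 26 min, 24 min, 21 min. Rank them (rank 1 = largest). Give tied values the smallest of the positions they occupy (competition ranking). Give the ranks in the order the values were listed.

1, 6, 3, 2, 3, 5

Sorted (descending): 52, 26, 24, 24, 21, 16
The 2 values of 24 occupy positions 3–4 → each gets rank 3.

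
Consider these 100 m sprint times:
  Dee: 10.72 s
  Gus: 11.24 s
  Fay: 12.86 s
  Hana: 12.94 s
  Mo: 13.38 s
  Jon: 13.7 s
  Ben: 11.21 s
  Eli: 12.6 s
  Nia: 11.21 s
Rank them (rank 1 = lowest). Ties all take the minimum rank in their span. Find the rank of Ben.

Sorted (ascending): 10.72, 11.21, 11.21, 11.24, 12.6, 12.86, 12.94, 13.38, 13.7
The 2 values of 11.21 occupy positions 2–3 → each gets rank 2.
Ben has value 11.21 s → rank 2.

2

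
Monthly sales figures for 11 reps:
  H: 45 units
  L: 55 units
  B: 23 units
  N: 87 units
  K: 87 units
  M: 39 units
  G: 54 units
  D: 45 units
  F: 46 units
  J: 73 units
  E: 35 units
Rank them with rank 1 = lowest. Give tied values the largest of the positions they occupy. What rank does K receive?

11

Sorted (ascending): 23, 35, 39, 45, 45, 46, 54, 55, 73, 87, 87
The 2 values of 45 occupy positions 4–5 → each gets rank 5.
The 2 values of 87 occupy positions 10–11 → each gets rank 11.
K has value 87 units → rank 11.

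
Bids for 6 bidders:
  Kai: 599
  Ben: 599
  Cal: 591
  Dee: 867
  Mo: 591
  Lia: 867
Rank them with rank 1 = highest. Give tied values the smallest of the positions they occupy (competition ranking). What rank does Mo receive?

5

Sorted (descending): 867, 867, 599, 599, 591, 591
The 2 values of 867 occupy positions 1–2 → each gets rank 1.
The 2 values of 599 occupy positions 3–4 → each gets rank 3.
The 2 values of 591 occupy positions 5–6 → each gets rank 5.
Mo has value 591 → rank 5.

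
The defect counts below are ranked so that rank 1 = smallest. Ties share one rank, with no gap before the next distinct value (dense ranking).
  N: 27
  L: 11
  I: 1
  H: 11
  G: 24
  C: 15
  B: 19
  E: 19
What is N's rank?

6

Sorted (ascending): 1, 11, 11, 15, 19, 19, 24, 27
The 2 values of 11 share dense rank 2.
The 2 values of 19 share dense rank 4.
Remaining distinct values take the next consecutive integers.
N has value 27 → rank 6.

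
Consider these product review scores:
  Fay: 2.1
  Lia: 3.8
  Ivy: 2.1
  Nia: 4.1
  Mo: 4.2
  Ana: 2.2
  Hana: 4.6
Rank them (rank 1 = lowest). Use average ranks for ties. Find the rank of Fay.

Sorted (ascending): 2.1, 2.1, 2.2, 3.8, 4.1, 4.2, 4.6
The 2 values of 2.1 occupy positions 1–2 → average rank (1+2)/2 = 1.5.
Fay has value 2.1 → rank 1.5.

1.5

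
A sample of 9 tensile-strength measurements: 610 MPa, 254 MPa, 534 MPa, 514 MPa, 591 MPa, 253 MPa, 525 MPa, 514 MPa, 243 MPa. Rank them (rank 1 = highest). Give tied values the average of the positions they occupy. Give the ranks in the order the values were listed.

Sorted (descending): 610, 591, 534, 525, 514, 514, 254, 253, 243
The 2 values of 514 occupy positions 5–6 → average rank (5+6)/2 = 5.5.

1, 7, 3, 5.5, 2, 8, 4, 5.5, 9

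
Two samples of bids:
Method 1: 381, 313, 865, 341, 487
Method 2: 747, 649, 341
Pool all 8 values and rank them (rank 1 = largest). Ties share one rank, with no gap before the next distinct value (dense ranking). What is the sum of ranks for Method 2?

11

Sorted (descending): 865, 747, 649, 487, 381, 341, 341, 313
The 2 values of 341 share dense rank 6.
Remaining distinct values take the next consecutive integers.
Method 2 values → pooled ranks: 747→2, 649→3, 341→6
Rank sum = 2 + 3 + 6 = 11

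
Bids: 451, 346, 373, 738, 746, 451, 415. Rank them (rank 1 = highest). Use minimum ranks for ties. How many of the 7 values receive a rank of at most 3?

Sorted (descending): 746, 738, 451, 451, 415, 373, 346
The 2 values of 451 occupy positions 3–4 → each gets rank 3.
Ranks ≤ 3: {1, 2, 3, 3} → 4 values.

4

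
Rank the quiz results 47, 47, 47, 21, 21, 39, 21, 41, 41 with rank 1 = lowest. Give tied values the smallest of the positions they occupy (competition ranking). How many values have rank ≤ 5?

Sorted (ascending): 21, 21, 21, 39, 41, 41, 47, 47, 47
The 3 values of 21 occupy positions 1–3 → each gets rank 1.
The 2 values of 41 occupy positions 5–6 → each gets rank 5.
The 3 values of 47 occupy positions 7–9 → each gets rank 7.
Ranks ≤ 5: {1, 1, 1, 4, 5, 5} → 6 values.

6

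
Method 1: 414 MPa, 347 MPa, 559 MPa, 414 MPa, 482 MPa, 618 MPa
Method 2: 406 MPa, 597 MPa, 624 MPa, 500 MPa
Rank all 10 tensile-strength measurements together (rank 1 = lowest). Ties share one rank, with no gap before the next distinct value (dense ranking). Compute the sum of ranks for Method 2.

23

Sorted (ascending): 347, 406, 414, 414, 482, 500, 559, 597, 618, 624
The 2 values of 414 share dense rank 3.
Remaining distinct values take the next consecutive integers.
Method 2 values → pooled ranks: 406→2, 597→7, 624→9, 500→5
Rank sum = 2 + 7 + 9 + 5 = 23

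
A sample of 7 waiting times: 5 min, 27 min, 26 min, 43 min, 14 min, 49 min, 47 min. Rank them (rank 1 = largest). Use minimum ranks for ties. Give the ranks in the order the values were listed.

Sorted (descending): 49, 47, 43, 27, 26, 14, 5
No ties — each value takes its position as its rank.

7, 4, 5, 3, 6, 1, 2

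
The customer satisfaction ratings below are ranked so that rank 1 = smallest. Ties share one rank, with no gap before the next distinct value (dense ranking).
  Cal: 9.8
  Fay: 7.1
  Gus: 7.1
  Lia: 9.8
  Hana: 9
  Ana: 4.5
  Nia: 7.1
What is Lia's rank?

4

Sorted (ascending): 4.5, 7.1, 7.1, 7.1, 9, 9.8, 9.8
The 3 values of 7.1 share dense rank 2.
The 2 values of 9.8 share dense rank 4.
Remaining distinct values take the next consecutive integers.
Lia has value 9.8 → rank 4.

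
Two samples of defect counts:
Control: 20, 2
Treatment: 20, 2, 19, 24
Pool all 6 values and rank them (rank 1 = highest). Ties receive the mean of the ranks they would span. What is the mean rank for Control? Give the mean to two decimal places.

Sorted (descending): 24, 20, 20, 19, 2, 2
The 2 values of 20 occupy positions 2–3 → average rank (2+3)/2 = 2.5.
The 2 values of 2 occupy positions 5–6 → average rank (5+6)/2 = 5.5.
Control values → pooled ranks: 20→2.5, 2→5.5
Mean rank = (2.5 + 5.5) / 2 = 4.00

4.00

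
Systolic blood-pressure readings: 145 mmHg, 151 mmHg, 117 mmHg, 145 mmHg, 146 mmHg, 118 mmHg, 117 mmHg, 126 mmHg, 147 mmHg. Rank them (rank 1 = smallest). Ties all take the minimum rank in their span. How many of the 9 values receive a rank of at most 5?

6

Sorted (ascending): 117, 117, 118, 126, 145, 145, 146, 147, 151
The 2 values of 117 occupy positions 1–2 → each gets rank 1.
The 2 values of 145 occupy positions 5–6 → each gets rank 5.
Ranks ≤ 5: {1, 1, 3, 4, 5, 5} → 6 values.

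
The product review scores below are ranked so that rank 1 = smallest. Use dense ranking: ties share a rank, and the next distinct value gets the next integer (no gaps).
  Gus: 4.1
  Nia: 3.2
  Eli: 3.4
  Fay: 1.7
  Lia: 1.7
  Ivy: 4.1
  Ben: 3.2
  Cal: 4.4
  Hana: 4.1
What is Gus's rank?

4

Sorted (ascending): 1.7, 1.7, 3.2, 3.2, 3.4, 4.1, 4.1, 4.1, 4.4
The 2 values of 1.7 share dense rank 1.
The 2 values of 3.2 share dense rank 2.
The 3 values of 4.1 share dense rank 4.
Remaining distinct values take the next consecutive integers.
Gus has value 4.1 → rank 4.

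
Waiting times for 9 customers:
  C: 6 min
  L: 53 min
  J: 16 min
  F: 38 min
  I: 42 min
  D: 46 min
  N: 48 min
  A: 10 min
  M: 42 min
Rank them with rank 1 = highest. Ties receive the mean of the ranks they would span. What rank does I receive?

4.5

Sorted (descending): 53, 48, 46, 42, 42, 38, 16, 10, 6
The 2 values of 42 occupy positions 4–5 → average rank (4+5)/2 = 4.5.
I has value 42 min → rank 4.5.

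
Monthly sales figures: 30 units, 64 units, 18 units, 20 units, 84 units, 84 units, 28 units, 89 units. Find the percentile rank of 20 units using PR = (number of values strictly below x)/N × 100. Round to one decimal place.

12.5

N = 8.
Strictly below 20: 1. Equal to 20: 1.
PR = 1/8 × 100 = 12.5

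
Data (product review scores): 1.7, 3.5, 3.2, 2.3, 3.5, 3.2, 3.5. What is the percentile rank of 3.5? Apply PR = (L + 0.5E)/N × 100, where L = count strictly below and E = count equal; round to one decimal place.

N = 7.
Strictly below 3.5: 4. Equal to 3.5: 3.
PR = (4 + 0.5·3)/7 × 100 = 78.6

78.6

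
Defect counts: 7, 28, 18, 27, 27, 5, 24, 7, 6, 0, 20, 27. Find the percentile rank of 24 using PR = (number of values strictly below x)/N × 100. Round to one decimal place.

N = 12.
Strictly below 24: 7. Equal to 24: 1.
PR = 7/12 × 100 = 58.3

58.3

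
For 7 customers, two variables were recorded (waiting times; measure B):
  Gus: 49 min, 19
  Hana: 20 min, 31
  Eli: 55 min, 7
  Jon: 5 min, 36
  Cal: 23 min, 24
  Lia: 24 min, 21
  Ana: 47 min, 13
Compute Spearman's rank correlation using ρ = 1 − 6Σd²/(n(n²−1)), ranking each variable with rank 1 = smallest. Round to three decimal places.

Ranks of variable 1: 6, 2, 7, 1, 3, 4, 5
Ranks of variable 2: 3, 6, 1, 7, 5, 4, 2
d = r₁ − r₂: 3, -4, 6, -6, -2, 0, 3
d²: 9, 16, 36, 36, 4, 0, 9; Σd² = 110
ρ = 1 − 6·110/(7·48) = 1 − 660/336 = -0.964

-0.964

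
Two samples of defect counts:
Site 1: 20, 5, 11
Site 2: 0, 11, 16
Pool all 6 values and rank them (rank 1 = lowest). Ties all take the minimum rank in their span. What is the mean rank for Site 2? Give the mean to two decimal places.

3.00

Sorted (ascending): 0, 5, 11, 11, 16, 20
The 2 values of 11 occupy positions 3–4 → each gets rank 3.
Site 2 values → pooled ranks: 0→1, 11→3, 16→5
Mean rank = (1 + 3 + 5) / 3 = 3.00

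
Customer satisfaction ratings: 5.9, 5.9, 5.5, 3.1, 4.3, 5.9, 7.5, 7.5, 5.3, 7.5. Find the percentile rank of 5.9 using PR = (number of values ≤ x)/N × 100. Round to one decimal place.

N = 10.
Strictly below 5.9: 4. Equal to 5.9: 3.
PR = 7/10 × 100 = 70.0

70.0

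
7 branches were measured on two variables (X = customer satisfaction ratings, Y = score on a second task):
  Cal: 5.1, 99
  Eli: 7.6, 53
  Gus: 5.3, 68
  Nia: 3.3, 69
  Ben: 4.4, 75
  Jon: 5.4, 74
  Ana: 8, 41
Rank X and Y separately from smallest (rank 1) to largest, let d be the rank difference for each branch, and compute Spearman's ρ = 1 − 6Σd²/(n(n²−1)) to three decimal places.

Ranks of variable 1: 3, 6, 4, 1, 2, 5, 7
Ranks of variable 2: 7, 2, 3, 4, 6, 5, 1
d = r₁ − r₂: -4, 4, 1, -3, -4, 0, 6
d²: 16, 16, 1, 9, 16, 0, 36; Σd² = 94
ρ = 1 − 6·94/(7·48) = 1 − 564/336 = -0.679

-0.679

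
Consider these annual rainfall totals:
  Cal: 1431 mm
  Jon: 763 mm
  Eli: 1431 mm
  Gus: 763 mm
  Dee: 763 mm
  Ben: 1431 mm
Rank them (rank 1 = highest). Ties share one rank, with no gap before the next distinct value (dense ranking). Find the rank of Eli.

Sorted (descending): 1431, 1431, 1431, 763, 763, 763
The 3 values of 1431 share dense rank 1.
The 3 values of 763 share dense rank 2.
Eli has value 1431 mm → rank 1.

1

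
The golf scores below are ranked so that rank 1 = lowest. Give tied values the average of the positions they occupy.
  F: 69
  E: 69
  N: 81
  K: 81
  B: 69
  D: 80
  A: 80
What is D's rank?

4.5

Sorted (ascending): 69, 69, 69, 80, 80, 81, 81
The 3 values of 69 occupy positions 1–3 → average rank 2.
The 2 values of 80 occupy positions 4–5 → average rank (4+5)/2 = 4.5.
The 2 values of 81 occupy positions 6–7 → average rank (6+7)/2 = 6.5.
D has value 80 → rank 4.5.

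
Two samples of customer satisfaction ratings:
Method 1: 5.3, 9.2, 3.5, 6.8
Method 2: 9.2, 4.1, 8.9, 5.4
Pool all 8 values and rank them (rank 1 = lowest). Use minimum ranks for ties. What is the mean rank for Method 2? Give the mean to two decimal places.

4.75

Sorted (ascending): 3.5, 4.1, 5.3, 5.4, 6.8, 8.9, 9.2, 9.2
The 2 values of 9.2 occupy positions 7–8 → each gets rank 7.
Method 2 values → pooled ranks: 9.2→7, 4.1→2, 8.9→6, 5.4→4
Mean rank = (7 + 2 + 6 + 4) / 4 = 4.75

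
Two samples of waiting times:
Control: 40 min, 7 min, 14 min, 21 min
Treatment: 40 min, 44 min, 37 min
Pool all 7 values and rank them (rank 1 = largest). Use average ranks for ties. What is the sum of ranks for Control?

20.5

Sorted (descending): 44, 40, 40, 37, 21, 14, 7
The 2 values of 40 occupy positions 2–3 → average rank (2+3)/2 = 2.5.
Control values → pooled ranks: 40→2.5, 7→7, 14→6, 21→5
Rank sum = 2.5 + 7 + 6 + 5 = 20.5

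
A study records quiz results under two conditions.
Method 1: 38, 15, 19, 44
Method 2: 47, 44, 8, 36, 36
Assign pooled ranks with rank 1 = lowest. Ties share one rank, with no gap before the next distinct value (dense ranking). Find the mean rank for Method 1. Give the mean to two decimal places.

4.00

Sorted (ascending): 8, 15, 19, 36, 36, 38, 44, 44, 47
The 2 values of 36 share dense rank 4.
The 2 values of 44 share dense rank 6.
Remaining distinct values take the next consecutive integers.
Method 1 values → pooled ranks: 38→5, 15→2, 19→3, 44→6
Mean rank = (5 + 2 + 3 + 6) / 4 = 4.00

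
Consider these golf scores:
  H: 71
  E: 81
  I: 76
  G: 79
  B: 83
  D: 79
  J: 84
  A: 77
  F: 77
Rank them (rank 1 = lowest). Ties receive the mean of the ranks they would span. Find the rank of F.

3.5

Sorted (ascending): 71, 76, 77, 77, 79, 79, 81, 83, 84
The 2 values of 77 occupy positions 3–4 → average rank (3+4)/2 = 3.5.
The 2 values of 79 occupy positions 5–6 → average rank (5+6)/2 = 5.5.
F has value 77 → rank 3.5.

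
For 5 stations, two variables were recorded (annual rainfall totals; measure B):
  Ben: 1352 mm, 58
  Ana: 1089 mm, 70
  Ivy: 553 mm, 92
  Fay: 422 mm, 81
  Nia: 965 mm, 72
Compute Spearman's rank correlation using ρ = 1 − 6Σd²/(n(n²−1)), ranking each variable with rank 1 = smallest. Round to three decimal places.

Ranks of variable 1: 5, 4, 2, 1, 3
Ranks of variable 2: 1, 2, 5, 4, 3
d = r₁ − r₂: 4, 2, -3, -3, 0
d²: 16, 4, 9, 9, 0; Σd² = 38
ρ = 1 − 6·38/(5·24) = 1 − 228/120 = -0.900

-0.900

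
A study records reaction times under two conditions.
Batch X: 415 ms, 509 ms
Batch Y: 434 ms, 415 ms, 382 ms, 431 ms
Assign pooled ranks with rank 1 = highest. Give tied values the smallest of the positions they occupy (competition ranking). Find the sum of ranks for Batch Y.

Sorted (descending): 509, 434, 431, 415, 415, 382
The 2 values of 415 occupy positions 4–5 → each gets rank 4.
Batch Y values → pooled ranks: 434→2, 415→4, 382→6, 431→3
Rank sum = 2 + 4 + 6 + 3 = 15

15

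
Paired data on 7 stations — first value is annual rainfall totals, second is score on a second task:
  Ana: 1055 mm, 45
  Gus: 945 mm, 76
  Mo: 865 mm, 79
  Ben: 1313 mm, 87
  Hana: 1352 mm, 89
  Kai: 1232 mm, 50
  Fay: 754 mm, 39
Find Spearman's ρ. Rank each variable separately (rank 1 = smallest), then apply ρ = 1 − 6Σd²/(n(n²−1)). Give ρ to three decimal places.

Ranks of variable 1: 4, 3, 2, 6, 7, 5, 1
Ranks of variable 2: 2, 4, 5, 6, 7, 3, 1
d = r₁ − r₂: 2, -1, -3, 0, 0, 2, 0
d²: 4, 1, 9, 0, 0, 4, 0; Σd² = 18
ρ = 1 − 6·18/(7·48) = 1 − 108/336 = 0.679

0.679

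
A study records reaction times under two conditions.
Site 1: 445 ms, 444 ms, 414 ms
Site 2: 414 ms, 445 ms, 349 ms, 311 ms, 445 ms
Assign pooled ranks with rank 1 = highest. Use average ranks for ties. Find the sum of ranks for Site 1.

11.5

Sorted (descending): 445, 445, 445, 444, 414, 414, 349, 311
The 3 values of 445 occupy positions 1–3 → average rank 2.
The 2 values of 414 occupy positions 5–6 → average rank (5+6)/2 = 5.5.
Site 1 values → pooled ranks: 445→2, 444→4, 414→5.5
Rank sum = 2 + 4 + 5.5 = 11.5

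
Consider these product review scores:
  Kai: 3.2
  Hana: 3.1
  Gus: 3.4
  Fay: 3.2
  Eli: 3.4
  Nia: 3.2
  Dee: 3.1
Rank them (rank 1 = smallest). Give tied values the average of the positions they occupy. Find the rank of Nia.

4

Sorted (ascending): 3.1, 3.1, 3.2, 3.2, 3.2, 3.4, 3.4
The 2 values of 3.1 occupy positions 1–2 → average rank (1+2)/2 = 1.5.
The 3 values of 3.2 occupy positions 3–5 → average rank 4.
The 2 values of 3.4 occupy positions 6–7 → average rank (6+7)/2 = 6.5.
Nia has value 3.2 → rank 4.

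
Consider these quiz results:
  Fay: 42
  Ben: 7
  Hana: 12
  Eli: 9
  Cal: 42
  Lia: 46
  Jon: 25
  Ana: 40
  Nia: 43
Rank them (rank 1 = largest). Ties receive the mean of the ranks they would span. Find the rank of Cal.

Sorted (descending): 46, 43, 42, 42, 40, 25, 12, 9, 7
The 2 values of 42 occupy positions 3–4 → average rank (3+4)/2 = 3.5.
Cal has value 42 → rank 3.5.

3.5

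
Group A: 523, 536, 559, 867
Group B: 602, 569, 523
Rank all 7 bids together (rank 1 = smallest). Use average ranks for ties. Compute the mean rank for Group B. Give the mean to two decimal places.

4.17

Sorted (ascending): 523, 523, 536, 559, 569, 602, 867
The 2 values of 523 occupy positions 1–2 → average rank (1+2)/2 = 1.5.
Group B values → pooled ranks: 602→6, 569→5, 523→1.5
Mean rank = (6 + 5 + 1.5) / 3 = 4.17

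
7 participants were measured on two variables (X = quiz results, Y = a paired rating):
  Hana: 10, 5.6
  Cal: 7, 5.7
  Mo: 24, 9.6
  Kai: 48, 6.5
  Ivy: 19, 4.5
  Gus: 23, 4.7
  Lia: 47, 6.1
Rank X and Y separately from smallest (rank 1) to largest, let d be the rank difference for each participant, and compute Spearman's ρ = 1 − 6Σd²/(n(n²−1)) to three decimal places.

Ranks of variable 1: 2, 1, 5, 7, 3, 4, 6
Ranks of variable 2: 3, 4, 7, 6, 1, 2, 5
d = r₁ − r₂: -1, -3, -2, 1, 2, 2, 1
d²: 1, 9, 4, 1, 4, 4, 1; Σd² = 24
ρ = 1 − 6·24/(7·48) = 1 − 144/336 = 0.571

0.571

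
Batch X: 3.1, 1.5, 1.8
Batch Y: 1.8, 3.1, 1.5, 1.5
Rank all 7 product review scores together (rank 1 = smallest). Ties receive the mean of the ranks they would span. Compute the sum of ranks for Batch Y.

Sorted (ascending): 1.5, 1.5, 1.5, 1.8, 1.8, 3.1, 3.1
The 3 values of 1.5 occupy positions 1–3 → average rank 2.
The 2 values of 1.8 occupy positions 4–5 → average rank (4+5)/2 = 4.5.
The 2 values of 3.1 occupy positions 6–7 → average rank (6+7)/2 = 6.5.
Batch Y values → pooled ranks: 1.8→4.5, 3.1→6.5, 1.5→2, 1.5→2
Rank sum = 4.5 + 6.5 + 2 + 2 = 15

15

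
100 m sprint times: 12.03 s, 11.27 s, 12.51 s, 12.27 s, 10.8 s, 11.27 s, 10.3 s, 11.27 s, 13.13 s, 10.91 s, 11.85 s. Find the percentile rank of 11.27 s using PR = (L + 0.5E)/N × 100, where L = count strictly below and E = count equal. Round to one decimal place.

40.9

N = 11.
Strictly below 11.27: 3. Equal to 11.27: 3.
PR = (3 + 0.5·3)/11 × 100 = 40.9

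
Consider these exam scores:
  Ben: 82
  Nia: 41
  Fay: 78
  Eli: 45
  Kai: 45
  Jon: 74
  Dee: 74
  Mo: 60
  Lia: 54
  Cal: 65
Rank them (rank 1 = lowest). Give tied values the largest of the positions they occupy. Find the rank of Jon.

Sorted (ascending): 41, 45, 45, 54, 60, 65, 74, 74, 78, 82
The 2 values of 45 occupy positions 2–3 → each gets rank 3.
The 2 values of 74 occupy positions 7–8 → each gets rank 8.
Jon has value 74 → rank 8.

8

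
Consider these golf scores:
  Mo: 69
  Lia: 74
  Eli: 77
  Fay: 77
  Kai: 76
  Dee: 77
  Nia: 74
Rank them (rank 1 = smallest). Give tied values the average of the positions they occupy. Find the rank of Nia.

Sorted (ascending): 69, 74, 74, 76, 77, 77, 77
The 2 values of 74 occupy positions 2–3 → average rank (2+3)/2 = 2.5.
The 3 values of 77 occupy positions 5–7 → average rank 6.
Nia has value 74 → rank 2.5.

2.5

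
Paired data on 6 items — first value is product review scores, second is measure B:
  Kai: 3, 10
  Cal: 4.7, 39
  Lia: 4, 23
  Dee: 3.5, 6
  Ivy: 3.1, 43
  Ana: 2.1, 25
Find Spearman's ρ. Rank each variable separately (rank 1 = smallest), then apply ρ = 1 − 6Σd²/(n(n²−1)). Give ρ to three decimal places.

0.086

Ranks of variable 1: 2, 6, 5, 4, 3, 1
Ranks of variable 2: 2, 5, 3, 1, 6, 4
d = r₁ − r₂: 0, 1, 2, 3, -3, -3
d²: 0, 1, 4, 9, 9, 9; Σd² = 32
ρ = 1 − 6·32/(6·35) = 1 − 192/210 = 0.086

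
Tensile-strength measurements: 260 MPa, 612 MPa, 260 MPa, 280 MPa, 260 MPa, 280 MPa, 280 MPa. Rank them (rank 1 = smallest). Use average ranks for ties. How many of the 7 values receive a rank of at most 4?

3

Sorted (ascending): 260, 260, 260, 280, 280, 280, 612
The 3 values of 260 occupy positions 1–3 → average rank 2.
The 3 values of 280 occupy positions 4–6 → average rank 5.
Ranks ≤ 4: {2, 2, 2} → 3 values.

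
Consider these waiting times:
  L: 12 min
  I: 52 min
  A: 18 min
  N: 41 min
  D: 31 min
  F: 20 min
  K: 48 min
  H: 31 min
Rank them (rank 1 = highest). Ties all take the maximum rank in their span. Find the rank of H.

Sorted (descending): 52, 48, 41, 31, 31, 20, 18, 12
The 2 values of 31 occupy positions 4–5 → each gets rank 5.
H has value 31 min → rank 5.

5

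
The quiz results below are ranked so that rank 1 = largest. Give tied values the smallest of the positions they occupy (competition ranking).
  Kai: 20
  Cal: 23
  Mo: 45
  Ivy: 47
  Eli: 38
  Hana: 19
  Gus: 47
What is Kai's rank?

6

Sorted (descending): 47, 47, 45, 38, 23, 20, 19
The 2 values of 47 occupy positions 1–2 → each gets rank 1.
Kai has value 20 → rank 6.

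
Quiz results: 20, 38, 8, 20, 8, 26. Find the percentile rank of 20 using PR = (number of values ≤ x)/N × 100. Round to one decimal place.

N = 6.
Strictly below 20: 2. Equal to 20: 2.
PR = 4/6 × 100 = 66.7

66.7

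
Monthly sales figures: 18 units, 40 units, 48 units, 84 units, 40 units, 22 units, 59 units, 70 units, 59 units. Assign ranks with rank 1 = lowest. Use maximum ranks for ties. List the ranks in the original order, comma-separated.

Sorted (ascending): 18, 22, 40, 40, 48, 59, 59, 70, 84
The 2 values of 40 occupy positions 3–4 → each gets rank 4.
The 2 values of 59 occupy positions 6–7 → each gets rank 7.

1, 4, 5, 9, 4, 2, 7, 8, 7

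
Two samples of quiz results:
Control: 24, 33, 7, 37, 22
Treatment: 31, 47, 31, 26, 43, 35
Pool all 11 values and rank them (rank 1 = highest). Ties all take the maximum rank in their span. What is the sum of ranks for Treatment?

Sorted (descending): 47, 43, 37, 35, 33, 31, 31, 26, 24, 22, 7
The 2 values of 31 occupy positions 6–7 → each gets rank 7.
Treatment values → pooled ranks: 31→7, 47→1, 31→7, 26→8, 43→2, 35→4
Rank sum = 7 + 1 + 7 + 8 + 2 + 4 = 29

29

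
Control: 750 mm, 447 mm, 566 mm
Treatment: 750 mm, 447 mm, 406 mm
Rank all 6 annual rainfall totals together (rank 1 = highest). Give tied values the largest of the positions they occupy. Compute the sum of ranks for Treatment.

Sorted (descending): 750, 750, 566, 447, 447, 406
The 2 values of 750 occupy positions 1–2 → each gets rank 2.
The 2 values of 447 occupy positions 4–5 → each gets rank 5.
Treatment values → pooled ranks: 750→2, 447→5, 406→6
Rank sum = 2 + 5 + 6 = 13

13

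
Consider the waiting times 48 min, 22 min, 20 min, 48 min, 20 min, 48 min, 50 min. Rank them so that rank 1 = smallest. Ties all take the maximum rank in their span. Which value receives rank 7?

Sorted (ascending): 20, 20, 22, 48, 48, 48, 50
The 2 values of 20 occupy positions 1–2 → each gets rank 2.
The 3 values of 48 occupy positions 4–6 → each gets rank 6.
Rank 7 → value 50.

50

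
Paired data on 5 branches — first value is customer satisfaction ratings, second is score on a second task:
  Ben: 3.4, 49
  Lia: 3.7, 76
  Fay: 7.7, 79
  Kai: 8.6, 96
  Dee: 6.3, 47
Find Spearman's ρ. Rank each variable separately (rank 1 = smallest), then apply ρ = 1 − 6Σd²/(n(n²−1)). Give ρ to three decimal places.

0.700

Ranks of variable 1: 1, 2, 4, 5, 3
Ranks of variable 2: 2, 3, 4, 5, 1
d = r₁ − r₂: -1, -1, 0, 0, 2
d²: 1, 1, 0, 0, 4; Σd² = 6
ρ = 1 − 6·6/(5·24) = 1 − 36/120 = 0.700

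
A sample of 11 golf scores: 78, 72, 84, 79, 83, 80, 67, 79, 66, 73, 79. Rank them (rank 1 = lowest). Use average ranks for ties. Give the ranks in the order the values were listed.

Sorted (ascending): 66, 67, 72, 73, 78, 79, 79, 79, 80, 83, 84
The 3 values of 79 occupy positions 6–8 → average rank 7.

5, 3, 11, 7, 10, 9, 2, 7, 1, 4, 7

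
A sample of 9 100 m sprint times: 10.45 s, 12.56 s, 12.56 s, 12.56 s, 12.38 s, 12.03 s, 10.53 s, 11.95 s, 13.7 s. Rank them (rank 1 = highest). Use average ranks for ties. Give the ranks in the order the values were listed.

Sorted (descending): 13.7, 12.56, 12.56, 12.56, 12.38, 12.03, 11.95, 10.53, 10.45
The 3 values of 12.56 occupy positions 2–4 → average rank 3.

9, 3, 3, 3, 5, 6, 8, 7, 1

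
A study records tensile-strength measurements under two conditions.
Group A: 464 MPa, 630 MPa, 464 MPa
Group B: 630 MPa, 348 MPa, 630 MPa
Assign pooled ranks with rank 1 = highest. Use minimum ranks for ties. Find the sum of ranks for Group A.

Sorted (descending): 630, 630, 630, 464, 464, 348
The 3 values of 630 occupy positions 1–3 → each gets rank 1.
The 2 values of 464 occupy positions 4–5 → each gets rank 4.
Group A values → pooled ranks: 464→4, 630→1, 464→4
Rank sum = 4 + 1 + 4 = 9

9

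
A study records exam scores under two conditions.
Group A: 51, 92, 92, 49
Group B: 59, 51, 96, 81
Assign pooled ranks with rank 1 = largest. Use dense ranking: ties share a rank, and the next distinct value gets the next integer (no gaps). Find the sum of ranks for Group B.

13

Sorted (descending): 96, 92, 92, 81, 59, 51, 51, 49
The 2 values of 92 share dense rank 2.
The 2 values of 51 share dense rank 5.
Remaining distinct values take the next consecutive integers.
Group B values → pooled ranks: 59→4, 51→5, 96→1, 81→3
Rank sum = 4 + 5 + 1 + 3 = 13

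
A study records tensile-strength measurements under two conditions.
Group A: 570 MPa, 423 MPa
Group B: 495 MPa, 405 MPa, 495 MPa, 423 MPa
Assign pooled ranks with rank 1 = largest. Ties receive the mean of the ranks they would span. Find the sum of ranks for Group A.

Sorted (descending): 570, 495, 495, 423, 423, 405
The 2 values of 495 occupy positions 2–3 → average rank (2+3)/2 = 2.5.
The 2 values of 423 occupy positions 4–5 → average rank (4+5)/2 = 4.5.
Group A values → pooled ranks: 570→1, 423→4.5
Rank sum = 1 + 4.5 = 5.5

5.5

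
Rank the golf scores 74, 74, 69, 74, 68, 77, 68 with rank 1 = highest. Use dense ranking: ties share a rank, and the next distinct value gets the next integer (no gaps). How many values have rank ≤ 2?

Sorted (descending): 77, 74, 74, 74, 69, 68, 68
The 3 values of 74 share dense rank 2.
The 2 values of 68 share dense rank 4.
Remaining distinct values take the next consecutive integers.
Ranks ≤ 2: {1, 2, 2, 2} → 4 values.

4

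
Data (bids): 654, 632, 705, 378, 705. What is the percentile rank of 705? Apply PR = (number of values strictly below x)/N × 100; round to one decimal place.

60.0

N = 5.
Strictly below 705: 3. Equal to 705: 2.
PR = 3/5 × 100 = 60.0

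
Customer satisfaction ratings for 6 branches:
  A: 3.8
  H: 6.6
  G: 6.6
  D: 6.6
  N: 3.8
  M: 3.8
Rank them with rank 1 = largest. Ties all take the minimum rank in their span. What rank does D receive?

1

Sorted (descending): 6.6, 6.6, 6.6, 3.8, 3.8, 3.8
The 3 values of 6.6 occupy positions 1–3 → each gets rank 1.
The 3 values of 3.8 occupy positions 4–6 → each gets rank 4.
D has value 6.6 → rank 1.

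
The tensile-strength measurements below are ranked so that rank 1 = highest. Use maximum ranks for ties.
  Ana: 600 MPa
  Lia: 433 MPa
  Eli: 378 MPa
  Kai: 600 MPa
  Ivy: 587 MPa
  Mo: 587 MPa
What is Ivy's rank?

4

Sorted (descending): 600, 600, 587, 587, 433, 378
The 2 values of 600 occupy positions 1–2 → each gets rank 2.
The 2 values of 587 occupy positions 3–4 → each gets rank 4.
Ivy has value 587 MPa → rank 4.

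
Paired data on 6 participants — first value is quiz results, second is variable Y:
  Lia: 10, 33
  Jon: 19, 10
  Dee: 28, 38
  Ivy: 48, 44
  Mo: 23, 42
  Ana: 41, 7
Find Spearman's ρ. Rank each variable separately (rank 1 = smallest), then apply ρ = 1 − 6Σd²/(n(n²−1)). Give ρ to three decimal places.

Ranks of variable 1: 1, 2, 4, 6, 3, 5
Ranks of variable 2: 3, 2, 4, 6, 5, 1
d = r₁ − r₂: -2, 0, 0, 0, -2, 4
d²: 4, 0, 0, 0, 4, 16; Σd² = 24
ρ = 1 − 6·24/(6·35) = 1 − 144/210 = 0.314

0.314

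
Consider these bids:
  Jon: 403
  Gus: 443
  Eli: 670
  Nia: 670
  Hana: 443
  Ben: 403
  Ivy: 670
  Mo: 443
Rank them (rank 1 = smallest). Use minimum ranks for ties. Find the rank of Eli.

Sorted (ascending): 403, 403, 443, 443, 443, 670, 670, 670
The 2 values of 403 occupy positions 1–2 → each gets rank 1.
The 3 values of 443 occupy positions 3–5 → each gets rank 3.
The 3 values of 670 occupy positions 6–8 → each gets rank 6.
Eli has value 670 → rank 6.

6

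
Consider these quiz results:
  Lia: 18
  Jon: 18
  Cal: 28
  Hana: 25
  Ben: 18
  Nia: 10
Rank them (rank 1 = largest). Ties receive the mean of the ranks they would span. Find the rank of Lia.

4

Sorted (descending): 28, 25, 18, 18, 18, 10
The 3 values of 18 occupy positions 3–5 → average rank 4.
Lia has value 18 → rank 4.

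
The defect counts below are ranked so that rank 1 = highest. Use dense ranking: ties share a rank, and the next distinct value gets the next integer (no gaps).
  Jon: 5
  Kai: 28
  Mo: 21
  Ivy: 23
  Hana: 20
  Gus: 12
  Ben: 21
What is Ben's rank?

3

Sorted (descending): 28, 23, 21, 21, 20, 12, 5
The 2 values of 21 share dense rank 3.
Remaining distinct values take the next consecutive integers.
Ben has value 21 → rank 3.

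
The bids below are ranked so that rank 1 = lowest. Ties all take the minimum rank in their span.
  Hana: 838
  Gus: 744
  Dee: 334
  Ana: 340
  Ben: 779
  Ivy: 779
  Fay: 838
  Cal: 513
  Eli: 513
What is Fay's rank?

Sorted (ascending): 334, 340, 513, 513, 744, 779, 779, 838, 838
The 2 values of 513 occupy positions 3–4 → each gets rank 3.
The 2 values of 779 occupy positions 6–7 → each gets rank 6.
The 2 values of 838 occupy positions 8–9 → each gets rank 8.
Fay has value 838 → rank 8.

8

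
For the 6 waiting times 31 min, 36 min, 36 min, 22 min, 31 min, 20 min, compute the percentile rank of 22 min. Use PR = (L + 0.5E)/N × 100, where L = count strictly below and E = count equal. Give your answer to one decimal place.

25.0

N = 6.
Strictly below 22: 1. Equal to 22: 1.
PR = (1 + 0.5·1)/6 × 100 = 25.0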